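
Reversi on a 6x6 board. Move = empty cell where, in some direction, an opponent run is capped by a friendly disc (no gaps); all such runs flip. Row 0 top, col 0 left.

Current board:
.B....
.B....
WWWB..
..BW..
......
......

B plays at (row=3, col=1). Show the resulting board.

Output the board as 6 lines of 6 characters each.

Place B at (3,1); scan 8 dirs for brackets.
Dir NW: opp run (2,0), next=edge -> no flip
Dir N: opp run (2,1) capped by B -> flip
Dir NE: opp run (2,2), next='.' -> no flip
Dir W: first cell '.' (not opp) -> no flip
Dir E: first cell 'B' (not opp) -> no flip
Dir SW: first cell '.' (not opp) -> no flip
Dir S: first cell '.' (not opp) -> no flip
Dir SE: first cell '.' (not opp) -> no flip
All flips: (2,1)

Answer: .B....
.B....
WBWB..
.BBW..
......
......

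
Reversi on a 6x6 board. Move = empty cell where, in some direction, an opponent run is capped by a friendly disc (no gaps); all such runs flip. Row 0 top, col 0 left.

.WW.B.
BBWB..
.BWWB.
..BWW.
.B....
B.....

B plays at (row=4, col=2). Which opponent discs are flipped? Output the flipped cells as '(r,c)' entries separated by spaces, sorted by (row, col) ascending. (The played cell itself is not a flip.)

Answer: (3,3)

Derivation:
Dir NW: first cell '.' (not opp) -> no flip
Dir N: first cell 'B' (not opp) -> no flip
Dir NE: opp run (3,3) capped by B -> flip
Dir W: first cell 'B' (not opp) -> no flip
Dir E: first cell '.' (not opp) -> no flip
Dir SW: first cell '.' (not opp) -> no flip
Dir S: first cell '.' (not opp) -> no flip
Dir SE: first cell '.' (not opp) -> no flip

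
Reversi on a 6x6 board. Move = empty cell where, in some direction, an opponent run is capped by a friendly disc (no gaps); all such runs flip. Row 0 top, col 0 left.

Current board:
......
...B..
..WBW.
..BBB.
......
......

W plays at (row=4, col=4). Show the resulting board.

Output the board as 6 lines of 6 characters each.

Answer: ......
...B..
..WBW.
..BWW.
....W.
......

Derivation:
Place W at (4,4); scan 8 dirs for brackets.
Dir NW: opp run (3,3) capped by W -> flip
Dir N: opp run (3,4) capped by W -> flip
Dir NE: first cell '.' (not opp) -> no flip
Dir W: first cell '.' (not opp) -> no flip
Dir E: first cell '.' (not opp) -> no flip
Dir SW: first cell '.' (not opp) -> no flip
Dir S: first cell '.' (not opp) -> no flip
Dir SE: first cell '.' (not opp) -> no flip
All flips: (3,3) (3,4)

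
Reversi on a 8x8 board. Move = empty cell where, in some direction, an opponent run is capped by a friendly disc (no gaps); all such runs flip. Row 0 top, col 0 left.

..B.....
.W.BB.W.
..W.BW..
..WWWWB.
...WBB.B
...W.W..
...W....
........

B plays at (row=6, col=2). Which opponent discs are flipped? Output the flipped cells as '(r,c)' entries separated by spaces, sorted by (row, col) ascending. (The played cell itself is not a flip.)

Dir NW: first cell '.' (not opp) -> no flip
Dir N: first cell '.' (not opp) -> no flip
Dir NE: opp run (5,3) capped by B -> flip
Dir W: first cell '.' (not opp) -> no flip
Dir E: opp run (6,3), next='.' -> no flip
Dir SW: first cell '.' (not opp) -> no flip
Dir S: first cell '.' (not opp) -> no flip
Dir SE: first cell '.' (not opp) -> no flip

Answer: (5,3)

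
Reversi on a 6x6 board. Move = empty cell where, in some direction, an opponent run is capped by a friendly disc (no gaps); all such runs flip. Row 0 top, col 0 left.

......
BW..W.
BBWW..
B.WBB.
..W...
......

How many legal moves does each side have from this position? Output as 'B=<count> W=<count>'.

-- B to move --
(0,0): flips 2 -> legal
(0,1): flips 1 -> legal
(0,2): flips 1 -> legal
(0,3): no bracket -> illegal
(0,4): no bracket -> illegal
(0,5): no bracket -> illegal
(1,2): flips 2 -> legal
(1,3): flips 1 -> legal
(1,5): no bracket -> illegal
(2,4): flips 2 -> legal
(2,5): no bracket -> illegal
(3,1): flips 1 -> legal
(4,1): no bracket -> illegal
(4,3): flips 1 -> legal
(5,1): flips 1 -> legal
(5,2): no bracket -> illegal
(5,3): no bracket -> illegal
B mobility = 9
-- W to move --
(0,0): no bracket -> illegal
(0,1): no bracket -> illegal
(1,2): no bracket -> illegal
(2,4): flips 1 -> legal
(2,5): no bracket -> illegal
(3,1): flips 1 -> legal
(3,5): flips 2 -> legal
(4,0): no bracket -> illegal
(4,1): no bracket -> illegal
(4,3): flips 1 -> legal
(4,4): flips 1 -> legal
(4,5): flips 1 -> legal
W mobility = 6

Answer: B=9 W=6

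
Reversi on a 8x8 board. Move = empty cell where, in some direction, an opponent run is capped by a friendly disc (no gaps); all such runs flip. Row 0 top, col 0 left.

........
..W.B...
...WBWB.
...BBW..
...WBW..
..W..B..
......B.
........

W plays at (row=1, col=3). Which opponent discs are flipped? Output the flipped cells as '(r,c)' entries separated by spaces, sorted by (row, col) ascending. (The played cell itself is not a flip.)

Answer: (2,4)

Derivation:
Dir NW: first cell '.' (not opp) -> no flip
Dir N: first cell '.' (not opp) -> no flip
Dir NE: first cell '.' (not opp) -> no flip
Dir W: first cell 'W' (not opp) -> no flip
Dir E: opp run (1,4), next='.' -> no flip
Dir SW: first cell '.' (not opp) -> no flip
Dir S: first cell 'W' (not opp) -> no flip
Dir SE: opp run (2,4) capped by W -> flip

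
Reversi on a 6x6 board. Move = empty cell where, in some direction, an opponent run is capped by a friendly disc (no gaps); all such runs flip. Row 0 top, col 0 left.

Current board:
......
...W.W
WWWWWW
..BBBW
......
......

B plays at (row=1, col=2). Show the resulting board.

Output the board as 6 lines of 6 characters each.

Place B at (1,2); scan 8 dirs for brackets.
Dir NW: first cell '.' (not opp) -> no flip
Dir N: first cell '.' (not opp) -> no flip
Dir NE: first cell '.' (not opp) -> no flip
Dir W: first cell '.' (not opp) -> no flip
Dir E: opp run (1,3), next='.' -> no flip
Dir SW: opp run (2,1), next='.' -> no flip
Dir S: opp run (2,2) capped by B -> flip
Dir SE: opp run (2,3) capped by B -> flip
All flips: (2,2) (2,3)

Answer: ......
..BW.W
WWBBWW
..BBBW
......
......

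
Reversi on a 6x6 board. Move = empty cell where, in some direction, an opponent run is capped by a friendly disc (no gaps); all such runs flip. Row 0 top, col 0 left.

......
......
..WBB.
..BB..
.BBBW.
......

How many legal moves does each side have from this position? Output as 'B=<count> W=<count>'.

-- B to move --
(1,1): flips 1 -> legal
(1,2): flips 1 -> legal
(1,3): no bracket -> illegal
(2,1): flips 1 -> legal
(3,1): no bracket -> illegal
(3,4): no bracket -> illegal
(3,5): no bracket -> illegal
(4,5): flips 1 -> legal
(5,3): no bracket -> illegal
(5,4): no bracket -> illegal
(5,5): flips 1 -> legal
B mobility = 5
-- W to move --
(1,2): no bracket -> illegal
(1,3): no bracket -> illegal
(1,4): no bracket -> illegal
(1,5): no bracket -> illegal
(2,1): no bracket -> illegal
(2,5): flips 2 -> legal
(3,0): no bracket -> illegal
(3,1): no bracket -> illegal
(3,4): no bracket -> illegal
(3,5): no bracket -> illegal
(4,0): flips 3 -> legal
(5,0): no bracket -> illegal
(5,1): no bracket -> illegal
(5,2): flips 2 -> legal
(5,3): no bracket -> illegal
(5,4): no bracket -> illegal
W mobility = 3

Answer: B=5 W=3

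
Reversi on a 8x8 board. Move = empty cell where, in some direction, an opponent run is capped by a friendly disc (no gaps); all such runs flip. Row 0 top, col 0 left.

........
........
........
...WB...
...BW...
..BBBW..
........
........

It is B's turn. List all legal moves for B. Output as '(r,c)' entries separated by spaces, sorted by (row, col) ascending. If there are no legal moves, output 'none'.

(2,2): no bracket -> illegal
(2,3): flips 1 -> legal
(2,4): no bracket -> illegal
(3,2): flips 1 -> legal
(3,5): flips 1 -> legal
(4,2): no bracket -> illegal
(4,5): flips 1 -> legal
(4,6): no bracket -> illegal
(5,6): flips 1 -> legal
(6,4): no bracket -> illegal
(6,5): no bracket -> illegal
(6,6): no bracket -> illegal

Answer: (2,3) (3,2) (3,5) (4,5) (5,6)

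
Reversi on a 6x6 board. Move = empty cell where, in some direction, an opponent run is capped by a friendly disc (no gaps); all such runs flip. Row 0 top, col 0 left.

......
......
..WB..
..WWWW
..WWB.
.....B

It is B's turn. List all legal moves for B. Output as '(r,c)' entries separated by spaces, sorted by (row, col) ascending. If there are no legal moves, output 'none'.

(1,1): flips 2 -> legal
(1,2): no bracket -> illegal
(1,3): no bracket -> illegal
(2,1): flips 1 -> legal
(2,4): flips 1 -> legal
(2,5): no bracket -> illegal
(3,1): no bracket -> illegal
(4,1): flips 3 -> legal
(4,5): flips 1 -> legal
(5,1): no bracket -> illegal
(5,2): no bracket -> illegal
(5,3): flips 2 -> legal
(5,4): no bracket -> illegal

Answer: (1,1) (2,1) (2,4) (4,1) (4,5) (5,3)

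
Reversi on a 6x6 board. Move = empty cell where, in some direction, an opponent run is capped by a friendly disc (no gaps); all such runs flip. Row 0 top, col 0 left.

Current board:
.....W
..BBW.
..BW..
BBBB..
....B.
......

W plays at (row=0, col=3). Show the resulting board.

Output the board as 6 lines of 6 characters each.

Place W at (0,3); scan 8 dirs for brackets.
Dir NW: edge -> no flip
Dir N: edge -> no flip
Dir NE: edge -> no flip
Dir W: first cell '.' (not opp) -> no flip
Dir E: first cell '.' (not opp) -> no flip
Dir SW: opp run (1,2), next='.' -> no flip
Dir S: opp run (1,3) capped by W -> flip
Dir SE: first cell 'W' (not opp) -> no flip
All flips: (1,3)

Answer: ...W.W
..BWW.
..BW..
BBBB..
....B.
......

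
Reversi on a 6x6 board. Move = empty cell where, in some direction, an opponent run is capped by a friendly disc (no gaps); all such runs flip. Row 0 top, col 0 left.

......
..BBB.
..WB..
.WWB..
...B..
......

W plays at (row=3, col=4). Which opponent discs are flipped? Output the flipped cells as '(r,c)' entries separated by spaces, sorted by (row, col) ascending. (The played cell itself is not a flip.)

Dir NW: opp run (2,3) (1,2), next='.' -> no flip
Dir N: first cell '.' (not opp) -> no flip
Dir NE: first cell '.' (not opp) -> no flip
Dir W: opp run (3,3) capped by W -> flip
Dir E: first cell '.' (not opp) -> no flip
Dir SW: opp run (4,3), next='.' -> no flip
Dir S: first cell '.' (not opp) -> no flip
Dir SE: first cell '.' (not opp) -> no flip

Answer: (3,3)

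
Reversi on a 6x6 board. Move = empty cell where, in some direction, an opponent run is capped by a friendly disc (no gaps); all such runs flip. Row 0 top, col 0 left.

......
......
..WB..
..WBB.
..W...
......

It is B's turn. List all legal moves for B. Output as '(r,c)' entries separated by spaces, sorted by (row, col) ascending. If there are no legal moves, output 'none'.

(1,1): flips 1 -> legal
(1,2): no bracket -> illegal
(1,3): no bracket -> illegal
(2,1): flips 1 -> legal
(3,1): flips 1 -> legal
(4,1): flips 1 -> legal
(4,3): no bracket -> illegal
(5,1): flips 1 -> legal
(5,2): no bracket -> illegal
(5,3): no bracket -> illegal

Answer: (1,1) (2,1) (3,1) (4,1) (5,1)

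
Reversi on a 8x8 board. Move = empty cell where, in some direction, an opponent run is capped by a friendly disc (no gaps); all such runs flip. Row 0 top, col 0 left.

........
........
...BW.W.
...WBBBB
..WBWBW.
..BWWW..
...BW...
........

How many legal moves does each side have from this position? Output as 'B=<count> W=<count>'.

-- B to move --
(1,3): flips 1 -> legal
(1,4): flips 1 -> legal
(1,5): flips 1 -> legal
(1,6): flips 1 -> legal
(1,7): flips 1 -> legal
(2,2): no bracket -> illegal
(2,5): flips 1 -> legal
(2,7): no bracket -> illegal
(3,1): no bracket -> illegal
(3,2): flips 2 -> legal
(4,1): flips 1 -> legal
(4,7): flips 1 -> legal
(5,1): no bracket -> illegal
(5,6): flips 4 -> legal
(5,7): flips 1 -> legal
(6,2): flips 2 -> legal
(6,5): flips 3 -> legal
(6,6): no bracket -> illegal
(7,3): flips 3 -> legal
(7,4): flips 3 -> legal
(7,5): no bracket -> illegal
B mobility = 15
-- W to move --
(1,2): no bracket -> illegal
(1,3): flips 1 -> legal
(1,4): no bracket -> illegal
(2,2): flips 1 -> legal
(2,5): flips 2 -> legal
(2,7): flips 2 -> legal
(3,2): flips 1 -> legal
(4,1): no bracket -> illegal
(4,7): no bracket -> illegal
(5,1): flips 1 -> legal
(5,6): no bracket -> illegal
(6,1): no bracket -> illegal
(6,2): flips 2 -> legal
(7,2): flips 1 -> legal
(7,3): flips 1 -> legal
(7,4): no bracket -> illegal
W mobility = 9

Answer: B=15 W=9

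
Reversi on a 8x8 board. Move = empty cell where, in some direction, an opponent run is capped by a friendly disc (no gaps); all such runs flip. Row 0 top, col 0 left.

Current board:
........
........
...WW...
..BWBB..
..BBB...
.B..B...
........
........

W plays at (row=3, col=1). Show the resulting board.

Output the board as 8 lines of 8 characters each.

Place W at (3,1); scan 8 dirs for brackets.
Dir NW: first cell '.' (not opp) -> no flip
Dir N: first cell '.' (not opp) -> no flip
Dir NE: first cell '.' (not opp) -> no flip
Dir W: first cell '.' (not opp) -> no flip
Dir E: opp run (3,2) capped by W -> flip
Dir SW: first cell '.' (not opp) -> no flip
Dir S: first cell '.' (not opp) -> no flip
Dir SE: opp run (4,2), next='.' -> no flip
All flips: (3,2)

Answer: ........
........
...WW...
.WWWBB..
..BBB...
.B..B...
........
........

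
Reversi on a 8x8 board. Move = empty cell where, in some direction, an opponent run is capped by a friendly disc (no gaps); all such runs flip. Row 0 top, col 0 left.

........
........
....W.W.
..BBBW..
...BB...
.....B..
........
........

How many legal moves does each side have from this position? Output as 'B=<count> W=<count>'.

-- B to move --
(1,3): no bracket -> illegal
(1,4): flips 1 -> legal
(1,5): flips 1 -> legal
(1,6): no bracket -> illegal
(1,7): flips 2 -> legal
(2,3): no bracket -> illegal
(2,5): no bracket -> illegal
(2,7): no bracket -> illegal
(3,6): flips 1 -> legal
(3,7): no bracket -> illegal
(4,5): no bracket -> illegal
(4,6): no bracket -> illegal
B mobility = 4
-- W to move --
(2,1): no bracket -> illegal
(2,2): no bracket -> illegal
(2,3): no bracket -> illegal
(2,5): no bracket -> illegal
(3,1): flips 3 -> legal
(4,1): no bracket -> illegal
(4,2): flips 1 -> legal
(4,5): no bracket -> illegal
(4,6): no bracket -> illegal
(5,2): no bracket -> illegal
(5,3): flips 1 -> legal
(5,4): flips 2 -> legal
(5,6): no bracket -> illegal
(6,4): no bracket -> illegal
(6,5): no bracket -> illegal
(6,6): no bracket -> illegal
W mobility = 4

Answer: B=4 W=4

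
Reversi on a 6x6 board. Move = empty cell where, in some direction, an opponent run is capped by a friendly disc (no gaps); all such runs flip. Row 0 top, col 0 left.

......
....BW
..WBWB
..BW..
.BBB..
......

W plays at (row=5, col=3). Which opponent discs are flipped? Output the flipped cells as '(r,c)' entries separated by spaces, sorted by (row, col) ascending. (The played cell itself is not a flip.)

Answer: (4,3)

Derivation:
Dir NW: opp run (4,2), next='.' -> no flip
Dir N: opp run (4,3) capped by W -> flip
Dir NE: first cell '.' (not opp) -> no flip
Dir W: first cell '.' (not opp) -> no flip
Dir E: first cell '.' (not opp) -> no flip
Dir SW: edge -> no flip
Dir S: edge -> no flip
Dir SE: edge -> no flip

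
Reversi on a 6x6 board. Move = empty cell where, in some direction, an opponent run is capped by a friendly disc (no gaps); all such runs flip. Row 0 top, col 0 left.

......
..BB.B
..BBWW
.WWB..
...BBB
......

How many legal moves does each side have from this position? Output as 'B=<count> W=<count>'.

Answer: B=6 W=8

Derivation:
-- B to move --
(1,4): no bracket -> illegal
(2,0): no bracket -> illegal
(2,1): flips 1 -> legal
(3,0): flips 2 -> legal
(3,4): no bracket -> illegal
(3,5): flips 2 -> legal
(4,0): flips 1 -> legal
(4,1): flips 1 -> legal
(4,2): flips 1 -> legal
B mobility = 6
-- W to move --
(0,1): no bracket -> illegal
(0,2): flips 3 -> legal
(0,3): no bracket -> illegal
(0,4): flips 2 -> legal
(0,5): flips 1 -> legal
(1,1): no bracket -> illegal
(1,4): flips 1 -> legal
(2,1): flips 2 -> legal
(3,4): flips 1 -> legal
(3,5): no bracket -> illegal
(4,2): flips 1 -> legal
(5,2): no bracket -> illegal
(5,3): no bracket -> illegal
(5,4): flips 1 -> legal
(5,5): no bracket -> illegal
W mobility = 8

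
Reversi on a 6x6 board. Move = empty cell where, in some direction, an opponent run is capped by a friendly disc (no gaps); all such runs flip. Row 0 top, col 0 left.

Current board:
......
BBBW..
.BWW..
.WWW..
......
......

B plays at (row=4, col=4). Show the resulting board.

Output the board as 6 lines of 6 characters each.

Answer: ......
BBBW..
.BBW..
.WWB..
....B.
......

Derivation:
Place B at (4,4); scan 8 dirs for brackets.
Dir NW: opp run (3,3) (2,2) capped by B -> flip
Dir N: first cell '.' (not opp) -> no flip
Dir NE: first cell '.' (not opp) -> no flip
Dir W: first cell '.' (not opp) -> no flip
Dir E: first cell '.' (not opp) -> no flip
Dir SW: first cell '.' (not opp) -> no flip
Dir S: first cell '.' (not opp) -> no flip
Dir SE: first cell '.' (not opp) -> no flip
All flips: (2,2) (3,3)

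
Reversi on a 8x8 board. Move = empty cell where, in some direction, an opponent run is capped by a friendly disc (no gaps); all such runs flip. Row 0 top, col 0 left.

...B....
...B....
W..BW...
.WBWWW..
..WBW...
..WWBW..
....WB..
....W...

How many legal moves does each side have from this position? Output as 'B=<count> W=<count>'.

Answer: B=12 W=6

Derivation:
-- B to move --
(1,0): no bracket -> illegal
(1,1): no bracket -> illegal
(1,4): flips 3 -> legal
(1,5): no bracket -> illegal
(2,1): no bracket -> illegal
(2,2): no bracket -> illegal
(2,5): flips 2 -> legal
(2,6): no bracket -> illegal
(3,0): flips 1 -> legal
(3,6): flips 3 -> legal
(4,0): no bracket -> illegal
(4,1): flips 1 -> legal
(4,5): flips 3 -> legal
(4,6): flips 2 -> legal
(5,1): flips 2 -> legal
(5,6): flips 1 -> legal
(6,1): flips 1 -> legal
(6,2): flips 2 -> legal
(6,3): flips 2 -> legal
(6,6): no bracket -> illegal
(7,3): no bracket -> illegal
(7,5): no bracket -> illegal
B mobility = 12
-- W to move --
(0,2): flips 1 -> legal
(0,4): no bracket -> illegal
(1,2): flips 1 -> legal
(1,4): no bracket -> illegal
(2,1): no bracket -> illegal
(2,2): flips 2 -> legal
(4,1): no bracket -> illegal
(4,5): no bracket -> illegal
(5,6): flips 1 -> legal
(6,3): no bracket -> illegal
(6,6): flips 1 -> legal
(7,5): flips 1 -> legal
(7,6): no bracket -> illegal
W mobility = 6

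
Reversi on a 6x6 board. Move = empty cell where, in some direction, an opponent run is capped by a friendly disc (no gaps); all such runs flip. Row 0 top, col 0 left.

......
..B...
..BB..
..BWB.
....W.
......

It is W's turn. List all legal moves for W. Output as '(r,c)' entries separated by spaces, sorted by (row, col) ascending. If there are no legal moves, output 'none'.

Answer: (1,1) (1,3) (2,4) (3,1) (3,5)

Derivation:
(0,1): no bracket -> illegal
(0,2): no bracket -> illegal
(0,3): no bracket -> illegal
(1,1): flips 1 -> legal
(1,3): flips 1 -> legal
(1,4): no bracket -> illegal
(2,1): no bracket -> illegal
(2,4): flips 1 -> legal
(2,5): no bracket -> illegal
(3,1): flips 1 -> legal
(3,5): flips 1 -> legal
(4,1): no bracket -> illegal
(4,2): no bracket -> illegal
(4,3): no bracket -> illegal
(4,5): no bracket -> illegal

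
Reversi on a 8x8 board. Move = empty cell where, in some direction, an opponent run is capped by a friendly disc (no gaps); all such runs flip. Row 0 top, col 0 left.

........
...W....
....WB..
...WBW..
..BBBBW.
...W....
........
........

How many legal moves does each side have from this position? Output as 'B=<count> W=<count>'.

-- B to move --
(0,2): no bracket -> illegal
(0,3): no bracket -> illegal
(0,4): no bracket -> illegal
(1,2): no bracket -> illegal
(1,4): flips 1 -> legal
(1,5): flips 2 -> legal
(2,2): flips 1 -> legal
(2,3): flips 2 -> legal
(2,6): flips 1 -> legal
(3,2): flips 1 -> legal
(3,6): flips 1 -> legal
(3,7): no bracket -> illegal
(4,7): flips 1 -> legal
(5,2): no bracket -> illegal
(5,4): no bracket -> illegal
(5,5): no bracket -> illegal
(5,6): no bracket -> illegal
(5,7): no bracket -> illegal
(6,2): flips 1 -> legal
(6,3): flips 1 -> legal
(6,4): flips 1 -> legal
B mobility = 11
-- W to move --
(1,4): no bracket -> illegal
(1,5): flips 1 -> legal
(1,6): no bracket -> illegal
(2,3): no bracket -> illegal
(2,6): flips 1 -> legal
(3,1): flips 1 -> legal
(3,2): no bracket -> illegal
(3,6): no bracket -> illegal
(4,1): flips 4 -> legal
(5,1): flips 1 -> legal
(5,2): no bracket -> illegal
(5,4): flips 2 -> legal
(5,5): flips 2 -> legal
(5,6): no bracket -> illegal
W mobility = 7

Answer: B=11 W=7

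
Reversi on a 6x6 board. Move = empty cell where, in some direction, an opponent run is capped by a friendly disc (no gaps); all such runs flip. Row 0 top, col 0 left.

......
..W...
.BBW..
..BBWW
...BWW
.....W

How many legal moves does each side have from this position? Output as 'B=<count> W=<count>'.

-- B to move --
(0,1): no bracket -> illegal
(0,2): flips 1 -> legal
(0,3): flips 1 -> legal
(1,1): no bracket -> illegal
(1,3): flips 1 -> legal
(1,4): flips 1 -> legal
(2,4): flips 1 -> legal
(2,5): flips 1 -> legal
(5,3): no bracket -> illegal
(5,4): no bracket -> illegal
B mobility = 6
-- W to move --
(1,0): no bracket -> illegal
(1,1): flips 2 -> legal
(1,3): no bracket -> illegal
(2,0): flips 2 -> legal
(2,4): no bracket -> illegal
(3,0): flips 1 -> legal
(3,1): flips 2 -> legal
(4,1): flips 1 -> legal
(4,2): flips 3 -> legal
(5,2): flips 1 -> legal
(5,3): flips 2 -> legal
(5,4): no bracket -> illegal
W mobility = 8

Answer: B=6 W=8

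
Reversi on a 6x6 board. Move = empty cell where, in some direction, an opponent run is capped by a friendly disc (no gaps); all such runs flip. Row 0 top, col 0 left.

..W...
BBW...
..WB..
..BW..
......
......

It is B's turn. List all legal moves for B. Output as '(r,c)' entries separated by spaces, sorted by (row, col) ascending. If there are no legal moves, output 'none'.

(0,1): flips 1 -> legal
(0,3): no bracket -> illegal
(1,3): flips 1 -> legal
(2,1): flips 1 -> legal
(2,4): no bracket -> illegal
(3,1): no bracket -> illegal
(3,4): flips 1 -> legal
(4,2): no bracket -> illegal
(4,3): flips 1 -> legal
(4,4): flips 2 -> legal

Answer: (0,1) (1,3) (2,1) (3,4) (4,3) (4,4)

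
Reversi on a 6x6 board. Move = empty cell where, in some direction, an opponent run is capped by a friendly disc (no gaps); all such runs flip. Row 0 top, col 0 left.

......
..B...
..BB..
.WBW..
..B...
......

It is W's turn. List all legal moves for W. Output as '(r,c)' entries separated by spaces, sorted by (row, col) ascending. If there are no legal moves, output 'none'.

(0,1): no bracket -> illegal
(0,2): no bracket -> illegal
(0,3): no bracket -> illegal
(1,1): flips 1 -> legal
(1,3): flips 2 -> legal
(1,4): no bracket -> illegal
(2,1): no bracket -> illegal
(2,4): no bracket -> illegal
(3,4): no bracket -> illegal
(4,1): no bracket -> illegal
(4,3): no bracket -> illegal
(5,1): flips 1 -> legal
(5,2): no bracket -> illegal
(5,3): flips 1 -> legal

Answer: (1,1) (1,3) (5,1) (5,3)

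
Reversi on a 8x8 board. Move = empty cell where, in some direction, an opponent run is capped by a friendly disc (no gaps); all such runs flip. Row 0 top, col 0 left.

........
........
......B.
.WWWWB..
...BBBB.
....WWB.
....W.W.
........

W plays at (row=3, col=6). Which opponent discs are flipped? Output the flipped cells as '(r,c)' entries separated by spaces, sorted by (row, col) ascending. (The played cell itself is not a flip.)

Answer: (3,5) (4,5) (4,6) (5,6)

Derivation:
Dir NW: first cell '.' (not opp) -> no flip
Dir N: opp run (2,6), next='.' -> no flip
Dir NE: first cell '.' (not opp) -> no flip
Dir W: opp run (3,5) capped by W -> flip
Dir E: first cell '.' (not opp) -> no flip
Dir SW: opp run (4,5) capped by W -> flip
Dir S: opp run (4,6) (5,6) capped by W -> flip
Dir SE: first cell '.' (not opp) -> no flip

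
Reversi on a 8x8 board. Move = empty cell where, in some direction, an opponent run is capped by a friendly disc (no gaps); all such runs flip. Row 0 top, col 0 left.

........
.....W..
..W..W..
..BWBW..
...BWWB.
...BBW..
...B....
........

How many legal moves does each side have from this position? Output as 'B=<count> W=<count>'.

Answer: B=8 W=12

Derivation:
-- B to move --
(0,4): no bracket -> illegal
(0,5): no bracket -> illegal
(0,6): no bracket -> illegal
(1,1): no bracket -> illegal
(1,2): flips 1 -> legal
(1,3): no bracket -> illegal
(1,4): no bracket -> illegal
(1,6): flips 1 -> legal
(2,1): no bracket -> illegal
(2,3): flips 1 -> legal
(2,4): flips 1 -> legal
(2,6): flips 2 -> legal
(3,1): no bracket -> illegal
(3,6): flips 2 -> legal
(4,2): no bracket -> illegal
(5,6): flips 2 -> legal
(6,4): flips 1 -> legal
(6,5): no bracket -> illegal
(6,6): no bracket -> illegal
B mobility = 8
-- W to move --
(2,1): no bracket -> illegal
(2,3): flips 1 -> legal
(2,4): flips 1 -> legal
(3,1): flips 1 -> legal
(3,6): no bracket -> illegal
(3,7): flips 1 -> legal
(4,1): no bracket -> illegal
(4,2): flips 2 -> legal
(4,7): flips 1 -> legal
(5,2): flips 4 -> legal
(5,6): no bracket -> illegal
(5,7): flips 1 -> legal
(6,2): flips 1 -> legal
(6,4): flips 1 -> legal
(6,5): no bracket -> illegal
(7,2): flips 2 -> legal
(7,3): flips 3 -> legal
(7,4): no bracket -> illegal
W mobility = 12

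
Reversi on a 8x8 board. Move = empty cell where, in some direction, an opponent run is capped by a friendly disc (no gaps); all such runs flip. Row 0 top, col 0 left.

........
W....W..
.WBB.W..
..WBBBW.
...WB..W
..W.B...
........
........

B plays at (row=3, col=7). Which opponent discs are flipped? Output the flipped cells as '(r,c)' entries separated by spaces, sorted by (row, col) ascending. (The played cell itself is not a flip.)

Answer: (3,6)

Derivation:
Dir NW: first cell '.' (not opp) -> no flip
Dir N: first cell '.' (not opp) -> no flip
Dir NE: edge -> no flip
Dir W: opp run (3,6) capped by B -> flip
Dir E: edge -> no flip
Dir SW: first cell '.' (not opp) -> no flip
Dir S: opp run (4,7), next='.' -> no flip
Dir SE: edge -> no flip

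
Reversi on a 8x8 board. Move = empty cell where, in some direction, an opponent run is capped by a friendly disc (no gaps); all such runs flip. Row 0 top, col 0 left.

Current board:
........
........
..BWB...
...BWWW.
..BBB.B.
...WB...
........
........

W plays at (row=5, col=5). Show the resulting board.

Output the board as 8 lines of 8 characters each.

Place W at (5,5); scan 8 dirs for brackets.
Dir NW: opp run (4,4) (3,3) (2,2), next='.' -> no flip
Dir N: first cell '.' (not opp) -> no flip
Dir NE: opp run (4,6), next='.' -> no flip
Dir W: opp run (5,4) capped by W -> flip
Dir E: first cell '.' (not opp) -> no flip
Dir SW: first cell '.' (not opp) -> no flip
Dir S: first cell '.' (not opp) -> no flip
Dir SE: first cell '.' (not opp) -> no flip
All flips: (5,4)

Answer: ........
........
..BWB...
...BWWW.
..BBB.B.
...WWW..
........
........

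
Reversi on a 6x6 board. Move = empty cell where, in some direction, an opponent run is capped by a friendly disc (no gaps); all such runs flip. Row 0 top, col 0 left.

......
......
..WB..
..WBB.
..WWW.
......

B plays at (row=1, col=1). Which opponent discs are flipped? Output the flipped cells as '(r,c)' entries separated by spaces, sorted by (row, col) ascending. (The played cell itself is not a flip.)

Answer: (2,2)

Derivation:
Dir NW: first cell '.' (not opp) -> no flip
Dir N: first cell '.' (not opp) -> no flip
Dir NE: first cell '.' (not opp) -> no flip
Dir W: first cell '.' (not opp) -> no flip
Dir E: first cell '.' (not opp) -> no flip
Dir SW: first cell '.' (not opp) -> no flip
Dir S: first cell '.' (not opp) -> no flip
Dir SE: opp run (2,2) capped by B -> flip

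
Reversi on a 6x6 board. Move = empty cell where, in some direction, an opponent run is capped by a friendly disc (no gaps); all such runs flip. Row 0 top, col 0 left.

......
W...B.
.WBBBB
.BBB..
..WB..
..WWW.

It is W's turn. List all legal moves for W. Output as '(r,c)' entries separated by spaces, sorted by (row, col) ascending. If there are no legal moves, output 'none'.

Answer: (1,2) (1,3) (1,5) (2,0) (3,4) (4,1) (4,4)

Derivation:
(0,3): no bracket -> illegal
(0,4): no bracket -> illegal
(0,5): no bracket -> illegal
(1,1): no bracket -> illegal
(1,2): flips 2 -> legal
(1,3): flips 3 -> legal
(1,5): flips 2 -> legal
(2,0): flips 1 -> legal
(3,0): no bracket -> illegal
(3,4): flips 1 -> legal
(3,5): no bracket -> illegal
(4,0): no bracket -> illegal
(4,1): flips 1 -> legal
(4,4): flips 1 -> legal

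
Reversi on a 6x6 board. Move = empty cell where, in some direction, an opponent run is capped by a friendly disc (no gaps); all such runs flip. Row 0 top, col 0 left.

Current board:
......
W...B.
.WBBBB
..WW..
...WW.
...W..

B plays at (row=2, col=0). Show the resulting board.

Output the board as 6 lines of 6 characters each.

Place B at (2,0); scan 8 dirs for brackets.
Dir NW: edge -> no flip
Dir N: opp run (1,0), next='.' -> no flip
Dir NE: first cell '.' (not opp) -> no flip
Dir W: edge -> no flip
Dir E: opp run (2,1) capped by B -> flip
Dir SW: edge -> no flip
Dir S: first cell '.' (not opp) -> no flip
Dir SE: first cell '.' (not opp) -> no flip
All flips: (2,1)

Answer: ......
W...B.
BBBBBB
..WW..
...WW.
...W..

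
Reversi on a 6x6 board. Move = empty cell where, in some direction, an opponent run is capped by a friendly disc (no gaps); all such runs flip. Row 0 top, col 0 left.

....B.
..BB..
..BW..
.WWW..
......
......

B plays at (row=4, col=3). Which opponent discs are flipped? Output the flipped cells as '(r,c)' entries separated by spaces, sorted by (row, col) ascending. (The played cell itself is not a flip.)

Answer: (2,3) (3,3)

Derivation:
Dir NW: opp run (3,2), next='.' -> no flip
Dir N: opp run (3,3) (2,3) capped by B -> flip
Dir NE: first cell '.' (not opp) -> no flip
Dir W: first cell '.' (not opp) -> no flip
Dir E: first cell '.' (not opp) -> no flip
Dir SW: first cell '.' (not opp) -> no flip
Dir S: first cell '.' (not opp) -> no flip
Dir SE: first cell '.' (not opp) -> no flip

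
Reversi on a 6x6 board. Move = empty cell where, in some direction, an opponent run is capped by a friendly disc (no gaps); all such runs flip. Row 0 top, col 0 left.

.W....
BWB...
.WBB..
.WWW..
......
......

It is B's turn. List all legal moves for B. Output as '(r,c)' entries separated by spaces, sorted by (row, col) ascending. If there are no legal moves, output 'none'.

(0,0): flips 1 -> legal
(0,2): no bracket -> illegal
(2,0): flips 1 -> legal
(2,4): no bracket -> illegal
(3,0): flips 1 -> legal
(3,4): no bracket -> illegal
(4,0): flips 1 -> legal
(4,1): flips 1 -> legal
(4,2): flips 1 -> legal
(4,3): flips 3 -> legal
(4,4): flips 1 -> legal

Answer: (0,0) (2,0) (3,0) (4,0) (4,1) (4,2) (4,3) (4,4)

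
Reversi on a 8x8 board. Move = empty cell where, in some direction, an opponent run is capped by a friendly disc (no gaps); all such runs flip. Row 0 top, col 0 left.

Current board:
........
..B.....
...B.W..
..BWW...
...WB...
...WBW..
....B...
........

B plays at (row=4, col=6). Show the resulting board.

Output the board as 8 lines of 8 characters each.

Answer: ........
..B.....
...B.W..
..BWW...
...WB.B.
...WBB..
....B...
........

Derivation:
Place B at (4,6); scan 8 dirs for brackets.
Dir NW: first cell '.' (not opp) -> no flip
Dir N: first cell '.' (not opp) -> no flip
Dir NE: first cell '.' (not opp) -> no flip
Dir W: first cell '.' (not opp) -> no flip
Dir E: first cell '.' (not opp) -> no flip
Dir SW: opp run (5,5) capped by B -> flip
Dir S: first cell '.' (not opp) -> no flip
Dir SE: first cell '.' (not opp) -> no flip
All flips: (5,5)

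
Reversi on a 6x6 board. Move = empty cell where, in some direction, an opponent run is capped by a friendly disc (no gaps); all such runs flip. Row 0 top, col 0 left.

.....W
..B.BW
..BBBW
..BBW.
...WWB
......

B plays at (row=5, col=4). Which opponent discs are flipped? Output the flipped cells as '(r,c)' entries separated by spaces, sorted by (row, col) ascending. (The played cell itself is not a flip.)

Answer: (3,4) (4,3) (4,4)

Derivation:
Dir NW: opp run (4,3) capped by B -> flip
Dir N: opp run (4,4) (3,4) capped by B -> flip
Dir NE: first cell 'B' (not opp) -> no flip
Dir W: first cell '.' (not opp) -> no flip
Dir E: first cell '.' (not opp) -> no flip
Dir SW: edge -> no flip
Dir S: edge -> no flip
Dir SE: edge -> no flip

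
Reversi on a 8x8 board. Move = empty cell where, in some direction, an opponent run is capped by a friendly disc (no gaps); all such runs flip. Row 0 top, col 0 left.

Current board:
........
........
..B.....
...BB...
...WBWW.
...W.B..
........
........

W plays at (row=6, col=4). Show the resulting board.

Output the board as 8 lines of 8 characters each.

Answer: ........
........
..B.....
...BB...
...WBWW.
...W.W..
....W...
........

Derivation:
Place W at (6,4); scan 8 dirs for brackets.
Dir NW: first cell 'W' (not opp) -> no flip
Dir N: first cell '.' (not opp) -> no flip
Dir NE: opp run (5,5) capped by W -> flip
Dir W: first cell '.' (not opp) -> no flip
Dir E: first cell '.' (not opp) -> no flip
Dir SW: first cell '.' (not opp) -> no flip
Dir S: first cell '.' (not opp) -> no flip
Dir SE: first cell '.' (not opp) -> no flip
All flips: (5,5)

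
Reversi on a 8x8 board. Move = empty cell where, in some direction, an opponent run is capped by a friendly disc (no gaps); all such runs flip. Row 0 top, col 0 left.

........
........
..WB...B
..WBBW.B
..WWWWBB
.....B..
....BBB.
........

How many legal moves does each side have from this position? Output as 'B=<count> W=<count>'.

-- B to move --
(1,1): flips 1 -> legal
(1,2): no bracket -> illegal
(1,3): no bracket -> illegal
(2,1): flips 1 -> legal
(2,4): flips 1 -> legal
(2,5): flips 2 -> legal
(2,6): no bracket -> illegal
(3,1): flips 1 -> legal
(3,6): flips 1 -> legal
(4,1): flips 5 -> legal
(5,1): flips 1 -> legal
(5,2): flips 1 -> legal
(5,3): flips 1 -> legal
(5,4): flips 1 -> legal
(5,6): flips 1 -> legal
B mobility = 12
-- W to move --
(1,2): flips 2 -> legal
(1,3): flips 2 -> legal
(1,4): flips 1 -> legal
(1,6): no bracket -> illegal
(1,7): no bracket -> illegal
(2,4): flips 3 -> legal
(2,5): flips 1 -> legal
(2,6): no bracket -> illegal
(3,6): no bracket -> illegal
(5,3): no bracket -> illegal
(5,4): no bracket -> illegal
(5,6): no bracket -> illegal
(5,7): flips 1 -> legal
(6,3): no bracket -> illegal
(6,7): no bracket -> illegal
(7,3): no bracket -> illegal
(7,4): no bracket -> illegal
(7,5): flips 2 -> legal
(7,6): no bracket -> illegal
(7,7): flips 2 -> legal
W mobility = 8

Answer: B=12 W=8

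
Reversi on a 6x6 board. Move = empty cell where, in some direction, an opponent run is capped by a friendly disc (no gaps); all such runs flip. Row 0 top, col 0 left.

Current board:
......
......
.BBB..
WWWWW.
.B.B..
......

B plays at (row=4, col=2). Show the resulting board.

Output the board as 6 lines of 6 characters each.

Answer: ......
......
.BBB..
WWBWW.
.BBB..
......

Derivation:
Place B at (4,2); scan 8 dirs for brackets.
Dir NW: opp run (3,1), next='.' -> no flip
Dir N: opp run (3,2) capped by B -> flip
Dir NE: opp run (3,3), next='.' -> no flip
Dir W: first cell 'B' (not opp) -> no flip
Dir E: first cell 'B' (not opp) -> no flip
Dir SW: first cell '.' (not opp) -> no flip
Dir S: first cell '.' (not opp) -> no flip
Dir SE: first cell '.' (not opp) -> no flip
All flips: (3,2)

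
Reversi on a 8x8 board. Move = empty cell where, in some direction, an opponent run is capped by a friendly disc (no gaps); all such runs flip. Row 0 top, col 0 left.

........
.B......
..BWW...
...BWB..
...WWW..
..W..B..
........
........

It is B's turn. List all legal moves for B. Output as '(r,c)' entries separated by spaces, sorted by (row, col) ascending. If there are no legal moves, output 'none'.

(1,2): no bracket -> illegal
(1,3): flips 2 -> legal
(1,4): no bracket -> illegal
(1,5): flips 1 -> legal
(2,5): flips 2 -> legal
(3,2): no bracket -> illegal
(3,6): no bracket -> illegal
(4,1): no bracket -> illegal
(4,2): no bracket -> illegal
(4,6): no bracket -> illegal
(5,1): no bracket -> illegal
(5,3): flips 2 -> legal
(5,4): no bracket -> illegal
(5,6): no bracket -> illegal
(6,1): no bracket -> illegal
(6,2): no bracket -> illegal
(6,3): no bracket -> illegal

Answer: (1,3) (1,5) (2,5) (5,3)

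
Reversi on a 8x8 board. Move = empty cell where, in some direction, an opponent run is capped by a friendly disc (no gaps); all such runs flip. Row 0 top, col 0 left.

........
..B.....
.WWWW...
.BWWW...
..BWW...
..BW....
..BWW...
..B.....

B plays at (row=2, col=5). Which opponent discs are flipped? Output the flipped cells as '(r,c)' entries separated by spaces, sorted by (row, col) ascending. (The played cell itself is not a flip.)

Dir NW: first cell '.' (not opp) -> no flip
Dir N: first cell '.' (not opp) -> no flip
Dir NE: first cell '.' (not opp) -> no flip
Dir W: opp run (2,4) (2,3) (2,2) (2,1), next='.' -> no flip
Dir E: first cell '.' (not opp) -> no flip
Dir SW: opp run (3,4) (4,3) capped by B -> flip
Dir S: first cell '.' (not opp) -> no flip
Dir SE: first cell '.' (not opp) -> no flip

Answer: (3,4) (4,3)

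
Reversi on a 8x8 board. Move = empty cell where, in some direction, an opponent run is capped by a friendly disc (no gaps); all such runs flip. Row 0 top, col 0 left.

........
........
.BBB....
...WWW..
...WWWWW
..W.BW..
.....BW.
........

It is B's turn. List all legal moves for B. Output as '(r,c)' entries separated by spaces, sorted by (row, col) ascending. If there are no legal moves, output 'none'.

Answer: (2,4) (2,5) (3,2) (3,6) (5,3) (5,6) (6,7) (7,7)

Derivation:
(2,4): flips 2 -> legal
(2,5): flips 3 -> legal
(2,6): no bracket -> illegal
(3,2): flips 1 -> legal
(3,6): flips 1 -> legal
(3,7): no bracket -> illegal
(4,1): no bracket -> illegal
(4,2): no bracket -> illegal
(5,1): no bracket -> illegal
(5,3): flips 2 -> legal
(5,6): flips 3 -> legal
(5,7): no bracket -> illegal
(6,1): no bracket -> illegal
(6,2): no bracket -> illegal
(6,3): no bracket -> illegal
(6,4): no bracket -> illegal
(6,7): flips 1 -> legal
(7,5): no bracket -> illegal
(7,6): no bracket -> illegal
(7,7): flips 4 -> legal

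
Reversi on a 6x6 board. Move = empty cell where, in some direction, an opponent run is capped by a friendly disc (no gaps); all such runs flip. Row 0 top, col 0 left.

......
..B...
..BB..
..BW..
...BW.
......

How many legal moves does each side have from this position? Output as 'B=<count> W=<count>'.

-- B to move --
(2,4): no bracket -> illegal
(3,4): flips 1 -> legal
(3,5): no bracket -> illegal
(4,2): no bracket -> illegal
(4,5): flips 1 -> legal
(5,3): no bracket -> illegal
(5,4): no bracket -> illegal
(5,5): flips 2 -> legal
B mobility = 3
-- W to move --
(0,1): no bracket -> illegal
(0,2): no bracket -> illegal
(0,3): no bracket -> illegal
(1,1): flips 1 -> legal
(1,3): flips 1 -> legal
(1,4): no bracket -> illegal
(2,1): no bracket -> illegal
(2,4): no bracket -> illegal
(3,1): flips 1 -> legal
(3,4): no bracket -> illegal
(4,1): no bracket -> illegal
(4,2): flips 1 -> legal
(5,2): no bracket -> illegal
(5,3): flips 1 -> legal
(5,4): no bracket -> illegal
W mobility = 5

Answer: B=3 W=5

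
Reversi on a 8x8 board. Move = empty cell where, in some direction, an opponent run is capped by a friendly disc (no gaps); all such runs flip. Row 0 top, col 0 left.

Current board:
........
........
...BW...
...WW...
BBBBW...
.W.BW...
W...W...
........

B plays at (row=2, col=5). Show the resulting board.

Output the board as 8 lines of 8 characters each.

Answer: ........
........
...BBB..
...WB...
BBBBW...
.W.BW...
W...W...
........

Derivation:
Place B at (2,5); scan 8 dirs for brackets.
Dir NW: first cell '.' (not opp) -> no flip
Dir N: first cell '.' (not opp) -> no flip
Dir NE: first cell '.' (not opp) -> no flip
Dir W: opp run (2,4) capped by B -> flip
Dir E: first cell '.' (not opp) -> no flip
Dir SW: opp run (3,4) capped by B -> flip
Dir S: first cell '.' (not opp) -> no flip
Dir SE: first cell '.' (not opp) -> no flip
All flips: (2,4) (3,4)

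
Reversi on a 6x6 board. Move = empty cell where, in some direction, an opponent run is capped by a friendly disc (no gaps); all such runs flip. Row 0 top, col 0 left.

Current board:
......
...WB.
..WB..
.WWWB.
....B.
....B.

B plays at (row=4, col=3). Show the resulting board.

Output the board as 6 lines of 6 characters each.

Answer: ......
...WB.
..WB..
.WWBB.
...BB.
....B.

Derivation:
Place B at (4,3); scan 8 dirs for brackets.
Dir NW: opp run (3,2), next='.' -> no flip
Dir N: opp run (3,3) capped by B -> flip
Dir NE: first cell 'B' (not opp) -> no flip
Dir W: first cell '.' (not opp) -> no flip
Dir E: first cell 'B' (not opp) -> no flip
Dir SW: first cell '.' (not opp) -> no flip
Dir S: first cell '.' (not opp) -> no flip
Dir SE: first cell 'B' (not opp) -> no flip
All flips: (3,3)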